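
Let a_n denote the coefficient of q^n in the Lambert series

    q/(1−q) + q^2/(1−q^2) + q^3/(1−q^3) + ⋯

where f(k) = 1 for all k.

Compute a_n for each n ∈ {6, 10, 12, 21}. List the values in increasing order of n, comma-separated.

4, 4, 6, 4

[q^6] f(6)=1,f(3)=1,f(2)=1,f(1)=1 ⇒ 4
q^10  k|10↦f(k): 10:1 5:1 2:1 1:1  a_10=4
q^12  k|12↦f(k): 1:1 2:1 3:1 4:1 6:1 12:1  a_12=6
d|21:{21,7,3,1}  Σf=1+1+1+1=4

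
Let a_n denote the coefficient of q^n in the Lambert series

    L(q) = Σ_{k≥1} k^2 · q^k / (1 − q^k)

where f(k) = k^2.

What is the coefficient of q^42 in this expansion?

a_42 = 2500

q^42  k|42↦f(k): 42:1764 21:441 14:196 7:49 6:36 3:9 2:4 1:1  a_42=2500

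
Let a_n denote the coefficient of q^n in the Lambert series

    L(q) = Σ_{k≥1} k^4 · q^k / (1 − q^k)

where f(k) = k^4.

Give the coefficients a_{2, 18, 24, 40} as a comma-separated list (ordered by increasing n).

d|2:{2,1}  Σf=16+1=17
d|18:{18,9,6,3,2,1}  Σf=104976+6561+1296+81+16+1=112931
d|24:{24,12,8,6,4,3,2,1}  Σf=331776+20736+4096+1296+256+81+16+1=358258
d|40:{40,20,10,8,5,4,2,1}  Σf=2560000+160000+10000+4096+625+256+16+1=2734994

17, 112931, 358258, 2734994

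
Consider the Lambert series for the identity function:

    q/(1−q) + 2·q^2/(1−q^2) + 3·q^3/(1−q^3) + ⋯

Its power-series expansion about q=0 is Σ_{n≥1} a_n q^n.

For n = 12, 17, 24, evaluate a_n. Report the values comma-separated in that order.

28, 18, 60

q^12  k|12↦f(k): 1:1 2:2 3:3 4:4 6:6 12:12  a_12=28
q^17  k|17↦f(k): 1:1 17:17  a_17=18
d|24:{24,12,8,6,4,3,2,1}  Σf=24+12+8+6+4+3+2+1=60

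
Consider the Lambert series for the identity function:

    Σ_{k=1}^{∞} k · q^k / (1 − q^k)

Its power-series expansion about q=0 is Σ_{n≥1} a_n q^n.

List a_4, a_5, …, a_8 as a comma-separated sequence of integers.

7, 6, 12, 8, 15

[q^4] f(4)=4,f(2)=2,f(1)=1 ⇒ 7
d|5:{5,1}  Σf=5+1=6
n=6: 1·6 2·3 3·2 6·1  f→[1+2+3+6]=12
n=7: 7·1 1·7  f→[7+1]=8
n=8: 1·8 2·4 4·2 8·1  f→[1+2+4+8]=15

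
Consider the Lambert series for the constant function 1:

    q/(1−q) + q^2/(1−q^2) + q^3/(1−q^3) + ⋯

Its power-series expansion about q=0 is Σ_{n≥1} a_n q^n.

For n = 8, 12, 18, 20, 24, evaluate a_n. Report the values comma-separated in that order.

d|8:{1,2,4,8}  Σf=1+1+1+1=4
q^12  k|12↦f(k): 1:1 2:1 3:1 4:1 6:1 12:1  a_12=6
[q^18] f(1)=1,f(2)=1,f(3)=1,f(6)=1,f(9)=1,f(18)=1 ⇒ 6
[q^20] f(20)=1,f(10)=1,f(5)=1,f(4)=1,f(2)=1,f(1)=1 ⇒ 6
n=24: 1·24 2·12 3·8 4·6 6·4 8·3 12·2 24·1  f→[1+1+1+1+1+1+1+1]=8

4, 6, 6, 6, 8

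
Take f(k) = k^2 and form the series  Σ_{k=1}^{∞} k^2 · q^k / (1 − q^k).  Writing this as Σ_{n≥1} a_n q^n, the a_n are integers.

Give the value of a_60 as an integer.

[q^60] f(60)=3600,f(30)=900,f(20)=400,f(15)=225,f(12)=144,f(10)=100,f(6)=36,f(5)=25,f(4)=16,f(3)=9,f(2)=4,f(1)=1 ⇒ 5460

a_60 = 5460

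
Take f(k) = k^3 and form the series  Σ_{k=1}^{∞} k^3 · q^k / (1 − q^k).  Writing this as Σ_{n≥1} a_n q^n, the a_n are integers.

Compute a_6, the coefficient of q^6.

a_6 = 252

n=6: 6·1 3·2 2·3 1·6  f→[216+27+8+1]=252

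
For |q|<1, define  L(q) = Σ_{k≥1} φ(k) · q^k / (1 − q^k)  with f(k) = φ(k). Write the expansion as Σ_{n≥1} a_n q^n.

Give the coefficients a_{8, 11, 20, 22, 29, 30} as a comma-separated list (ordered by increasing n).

n=8: 1·8 2·4 4·2 8·1  φ→[1+1+2+4]=8
[q^11] φ(1)=1,φ(11)=10 ⇒ 11
[q^20] φ(1)=1,φ(2)=1,φ(4)=2,φ(5)=4,φ(10)=4,φ(20)=8 ⇒ 20
[q^22] φ(1)=1,φ(2)=1,φ(11)=10,φ(22)=10 ⇒ 22
n=29: 29·1 1·29  φ→[28+1]=29
[q^30] φ(1)=1,φ(2)=1,φ(3)=2,φ(5)=4,φ(6)=2,φ(10)=4,φ(15)=8,φ(30)=8 ⇒ 30

8, 11, 20, 22, 29, 30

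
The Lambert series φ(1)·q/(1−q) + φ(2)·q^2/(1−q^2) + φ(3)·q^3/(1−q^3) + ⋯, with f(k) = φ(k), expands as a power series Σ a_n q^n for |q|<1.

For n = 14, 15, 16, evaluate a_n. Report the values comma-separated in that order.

d|14:{1,2,7,14}  Σφ=1+1+6+6=14
q^15  k|15↦φ(k): 15:8 5:4 3:2 1:1  a_15=15
[q^16] φ(16)=8,φ(8)=4,φ(4)=2,φ(2)=1,φ(1)=1 ⇒ 16

14, 15, 16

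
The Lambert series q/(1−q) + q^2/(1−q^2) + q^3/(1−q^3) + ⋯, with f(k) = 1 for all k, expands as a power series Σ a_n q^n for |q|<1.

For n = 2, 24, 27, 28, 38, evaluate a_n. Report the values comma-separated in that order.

q^2  k|2↦f(k): 1:1 2:1  a_2=2
q^24  k|24↦f(k): 24:1 12:1 8:1 6:1 4:1 3:1 2:1 1:1  a_24=8
n=27: 1·27 3·9 9·3 27·1  f→[1+1+1+1]=4
d|28:{1,2,4,7,14,28}  Σf=1+1+1+1+1+1=6
d|38:{38,19,2,1}  Σf=1+1+1+1=4

2, 8, 4, 6, 4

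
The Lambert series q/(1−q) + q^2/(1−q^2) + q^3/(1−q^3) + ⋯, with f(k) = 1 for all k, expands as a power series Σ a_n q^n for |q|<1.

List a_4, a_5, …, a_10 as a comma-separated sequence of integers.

3, 2, 4, 2, 4, 3, 4

n=4: 4·1 2·2 1·4  f→[1+1+1]=3
n=5: 1·5 5·1  f→[1+1]=2
[q^6] f(1)=1,f(2)=1,f(3)=1,f(6)=1 ⇒ 4
q^7  k|7↦f(k): 7:1 1:1  a_7=2
[q^8] f(8)=1,f(4)=1,f(2)=1,f(1)=1 ⇒ 4
q^9  k|9↦f(k): 1:1 3:1 9:1  a_9=3
d|10:{1,2,5,10}  Σf=1+1+1+1=4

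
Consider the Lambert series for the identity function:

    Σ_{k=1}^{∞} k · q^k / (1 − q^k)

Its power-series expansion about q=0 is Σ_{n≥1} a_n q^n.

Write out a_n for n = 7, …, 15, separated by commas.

n=7: 1·7 7·1  f→[1+7]=8
d|8:{1,2,4,8}  Σf=1+2+4+8=15
q^9  k|9↦f(k): 1:1 3:3 9:9  a_9=13
n=10: 10·1 5·2 2·5 1·10  f→[10+5+2+1]=18
[q^11] f(11)=11,f(1)=1 ⇒ 12
q^12  k|12↦f(k): 12:12 6:6 4:4 3:3 2:2 1:1  a_12=28
q^13  k|13↦f(k): 1:1 13:13  a_13=14
q^14  k|14↦f(k): 14:14 7:7 2:2 1:1  a_14=24
q^15  k|15↦f(k): 15:15 5:5 3:3 1:1  a_15=24

8, 15, 13, 18, 12, 28, 14, 24, 24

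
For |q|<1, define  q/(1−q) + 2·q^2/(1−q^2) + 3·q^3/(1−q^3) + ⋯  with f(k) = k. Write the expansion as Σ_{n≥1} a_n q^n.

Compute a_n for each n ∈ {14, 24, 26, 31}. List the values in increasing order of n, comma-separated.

24, 60, 42, 32

[q^14] f(1)=1,f(2)=2,f(7)=7,f(14)=14 ⇒ 24
n=24: 1·24 2·12 3·8 4·6 6·4 8·3 12·2 24·1  f→[1+2+3+4+6+8+12+24]=60
n=26: 26·1 13·2 2·13 1·26  f→[26+13+2+1]=42
[q^31] f(31)=31,f(1)=1 ⇒ 32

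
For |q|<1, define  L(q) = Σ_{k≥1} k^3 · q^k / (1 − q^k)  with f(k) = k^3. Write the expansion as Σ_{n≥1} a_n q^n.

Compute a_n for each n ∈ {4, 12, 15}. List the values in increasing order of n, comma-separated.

n=4: 4·1 2·2 1·4  f→[64+8+1]=73
q^12  k|12↦f(k): 12:1728 6:216 4:64 3:27 2:8 1:1  a_12=2044
[q^15] f(1)=1,f(3)=27,f(5)=125,f(15)=3375 ⇒ 3528

73, 2044, 3528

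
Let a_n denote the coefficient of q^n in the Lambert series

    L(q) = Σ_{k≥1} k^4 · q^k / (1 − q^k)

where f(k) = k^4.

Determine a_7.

a_7 = 2402

q^7  k|7↦f(k): 7:2401 1:1  a_7=2402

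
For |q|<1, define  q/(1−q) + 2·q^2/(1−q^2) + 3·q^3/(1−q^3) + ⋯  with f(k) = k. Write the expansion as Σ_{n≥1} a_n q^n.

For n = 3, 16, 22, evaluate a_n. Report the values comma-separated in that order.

d|3:{1,3}  Σf=1+3=4
q^16  k|16↦f(k): 1:1 2:2 4:4 8:8 16:16  a_16=31
[q^22] f(22)=22,f(11)=11,f(2)=2,f(1)=1 ⇒ 36

4, 31, 36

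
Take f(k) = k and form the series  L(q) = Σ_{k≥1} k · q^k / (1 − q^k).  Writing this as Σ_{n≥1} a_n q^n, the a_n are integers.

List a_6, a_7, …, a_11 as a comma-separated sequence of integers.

12, 8, 15, 13, 18, 12

d|6:{1,2,3,6}  Σf=1+2+3+6=12
q^7  k|7↦f(k): 7:7 1:1  a_7=8
q^8  k|8↦f(k): 1:1 2:2 4:4 8:8  a_8=15
d|9:{9,3,1}  Σf=9+3+1=13
[q^10] f(10)=10,f(5)=5,f(2)=2,f(1)=1 ⇒ 18
q^11  k|11↦f(k): 1:1 11:11  a_11=12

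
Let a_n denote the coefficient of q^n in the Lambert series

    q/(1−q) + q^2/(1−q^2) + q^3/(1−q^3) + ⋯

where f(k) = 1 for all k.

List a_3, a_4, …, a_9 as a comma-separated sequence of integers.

d|3:{1,3}  Σf=1+1=2
[q^4] f(1)=1,f(2)=1,f(4)=1 ⇒ 3
q^5  k|5↦f(k): 5:1 1:1  a_5=2
q^6  k|6↦f(k): 1:1 2:1 3:1 6:1  a_6=4
d|7:{7,1}  Σf=1+1=2
n=8: 1·8 2·4 4·2 8·1  f→[1+1+1+1]=4
n=9: 9·1 3·3 1·9  f→[1+1+1]=3

2, 3, 2, 4, 2, 4, 3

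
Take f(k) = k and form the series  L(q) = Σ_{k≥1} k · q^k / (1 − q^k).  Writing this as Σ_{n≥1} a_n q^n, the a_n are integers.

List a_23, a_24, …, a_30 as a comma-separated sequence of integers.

n=23: 23·1 1·23  f→[23+1]=24
n=24: 24·1 12·2 8·3 6·4 4·6 3·8 2·12 1·24  f→[24+12+8+6+4+3+2+1]=60
d|25:{25,5,1}  Σf=25+5+1=31
d|26:{26,13,2,1}  Σf=26+13+2+1=42
q^27  k|27↦f(k): 27:27 9:9 3:3 1:1  a_27=40
d|28:{1,2,4,7,14,28}  Σf=1+2+4+7+14+28=56
n=29: 29·1 1·29  f→[29+1]=30
n=30: 1·30 2·15 3·10 5·6 6·5 10·3 15·2 30·1  f→[1+2+3+5+6+10+15+30]=72

24, 60, 31, 42, 40, 56, 30, 72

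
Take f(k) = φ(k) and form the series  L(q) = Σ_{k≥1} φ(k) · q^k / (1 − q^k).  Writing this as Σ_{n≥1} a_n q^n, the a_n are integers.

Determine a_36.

d|36:{36,18,12,9,6,4,3,2,1}  Σφ=12+6+4+6+2+2+2+1+1=36

a_36 = 36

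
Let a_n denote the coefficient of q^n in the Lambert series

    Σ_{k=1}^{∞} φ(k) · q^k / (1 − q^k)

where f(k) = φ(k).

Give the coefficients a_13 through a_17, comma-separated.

[q^13] φ(1)=1,φ(13)=12 ⇒ 13
q^14  k|14↦φ(k): 1:1 2:1 7:6 14:6  a_14=14
[q^15] φ(15)=8,φ(5)=4,φ(3)=2,φ(1)=1 ⇒ 15
d|16:{1,2,4,8,16}  Σφ=1+1+2+4+8=16
[q^17] φ(17)=16,φ(1)=1 ⇒ 17

13, 14, 15, 16, 17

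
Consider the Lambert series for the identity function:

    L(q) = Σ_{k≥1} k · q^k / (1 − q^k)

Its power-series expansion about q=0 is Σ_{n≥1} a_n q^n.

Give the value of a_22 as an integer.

a_22 = 36

n=22: 22·1 11·2 2·11 1·22  f→[22+11+2+1]=36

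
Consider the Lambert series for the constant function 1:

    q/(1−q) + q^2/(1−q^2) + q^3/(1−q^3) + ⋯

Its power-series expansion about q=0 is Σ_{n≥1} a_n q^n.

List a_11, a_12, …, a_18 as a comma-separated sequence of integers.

n=11: 11·1 1·11  f→[1+1]=2
d|12:{12,6,4,3,2,1}  Σf=1+1+1+1+1+1=6
d|13:{13,1}  Σf=1+1=2
d|14:{1,2,7,14}  Σf=1+1+1+1=4
n=15: 1·15 3·5 5·3 15·1  f→[1+1+1+1]=4
[q^16] f(16)=1,f(8)=1,f(4)=1,f(2)=1,f(1)=1 ⇒ 5
n=17: 1·17 17·1  f→[1+1]=2
[q^18] f(1)=1,f(2)=1,f(3)=1,f(6)=1,f(9)=1,f(18)=1 ⇒ 6

2, 6, 2, 4, 4, 5, 2, 6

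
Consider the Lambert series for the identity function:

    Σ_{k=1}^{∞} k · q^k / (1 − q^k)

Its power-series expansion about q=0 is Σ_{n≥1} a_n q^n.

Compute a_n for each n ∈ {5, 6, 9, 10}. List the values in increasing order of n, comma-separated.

d|5:{1,5}  Σf=1+5=6
q^6  k|6↦f(k): 1:1 2:2 3:3 6:6  a_6=12
q^9  k|9↦f(k): 9:9 3:3 1:1  a_9=13
q^10  k|10↦f(k): 10:10 5:5 2:2 1:1  a_10=18

6, 12, 13, 18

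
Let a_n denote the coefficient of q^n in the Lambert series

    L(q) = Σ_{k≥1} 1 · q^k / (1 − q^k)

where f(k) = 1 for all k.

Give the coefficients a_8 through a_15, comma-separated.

q^8  k|8↦f(k): 1:1 2:1 4:1 8:1  a_8=4
[q^9] f(9)=1,f(3)=1,f(1)=1 ⇒ 3
[q^10] f(10)=1,f(5)=1,f(2)=1,f(1)=1 ⇒ 4
q^11  k|11↦f(k): 1:1 11:1  a_11=2
d|12:{12,6,4,3,2,1}  Σf=1+1+1+1+1+1=6
[q^13] f(1)=1,f(13)=1 ⇒ 2
n=14: 1·14 2·7 7·2 14·1  f→[1+1+1+1]=4
n=15: 1·15 3·5 5·3 15·1  f→[1+1+1+1]=4

4, 3, 4, 2, 6, 2, 4, 4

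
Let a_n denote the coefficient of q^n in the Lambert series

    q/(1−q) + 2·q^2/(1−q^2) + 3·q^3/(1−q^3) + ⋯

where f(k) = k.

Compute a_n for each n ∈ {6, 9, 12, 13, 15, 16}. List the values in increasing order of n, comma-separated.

12, 13, 28, 14, 24, 31

q^6  k|6↦f(k): 6:6 3:3 2:2 1:1  a_6=12
n=9: 9·1 3·3 1·9  f→[9+3+1]=13
n=12: 1·12 2·6 3·4 4·3 6·2 12·1  f→[1+2+3+4+6+12]=28
n=13: 1·13 13·1  f→[1+13]=14
q^15  k|15↦f(k): 15:15 5:5 3:3 1:1  a_15=24
n=16: 1·16 2·8 4·4 8·2 16·1  f→[1+2+4+8+16]=31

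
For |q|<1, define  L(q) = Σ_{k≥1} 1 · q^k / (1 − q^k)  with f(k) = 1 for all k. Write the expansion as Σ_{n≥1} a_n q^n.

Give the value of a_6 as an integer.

a_6 = 4

n=6: 1·6 2·3 3·2 6·1  f→[1+1+1+1]=4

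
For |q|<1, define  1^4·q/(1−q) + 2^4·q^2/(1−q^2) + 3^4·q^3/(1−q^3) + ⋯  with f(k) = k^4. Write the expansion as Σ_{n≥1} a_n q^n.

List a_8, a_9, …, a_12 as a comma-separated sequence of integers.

[q^8] f(8)=4096,f(4)=256,f(2)=16,f(1)=1 ⇒ 4369
n=9: 9·1 3·3 1·9  f→[6561+81+1]=6643
d|10:{1,2,5,10}  Σf=1+16+625+10000=10642
d|11:{11,1}  Σf=14641+1=14642
[q^12] f(12)=20736,f(6)=1296,f(4)=256,f(3)=81,f(2)=16,f(1)=1 ⇒ 22386

4369, 6643, 10642, 14642, 22386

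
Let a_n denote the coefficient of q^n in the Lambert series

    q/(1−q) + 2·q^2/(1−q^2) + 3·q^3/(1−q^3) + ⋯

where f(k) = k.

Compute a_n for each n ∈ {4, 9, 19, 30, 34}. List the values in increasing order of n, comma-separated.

7, 13, 20, 72, 54

q^4  k|4↦f(k): 1:1 2:2 4:4  a_4=7
n=9: 9·1 3·3 1·9  f→[9+3+1]=13
q^19  k|19↦f(k): 1:1 19:19  a_19=20
d|30:{30,15,10,6,5,3,2,1}  Σf=30+15+10+6+5+3+2+1=72
[q^34] f(1)=1,f(2)=2,f(17)=17,f(34)=34 ⇒ 54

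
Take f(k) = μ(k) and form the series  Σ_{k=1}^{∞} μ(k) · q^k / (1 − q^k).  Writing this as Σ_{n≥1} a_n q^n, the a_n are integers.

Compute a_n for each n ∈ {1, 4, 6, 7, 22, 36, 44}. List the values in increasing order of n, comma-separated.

1, 0, 0, 0, 0, 0, 0

q^1  k|1↦μ(k): 1:1  a_1=1
n=4: 4·1 2·2 1·4  μ→[0+(-1)+1]=0
q^6  k|6↦μ(k): 6:1 3:-1 2:-1 1:1  a_6=0
[q^7] μ(1)=1,μ(7)=-1 ⇒ 0
q^22  k|22↦μ(k): 22:1 11:-1 2:-1 1:1  a_22=0
[q^36] μ(1)=1,μ(2)=-1,μ(3)=-1,μ(4)=0,μ(6)=1,μ(9)=0,μ(12)=0,μ(18)=0,μ(36)=0 ⇒ 0
q^44  k|44↦μ(k): 1:1 2:-1 4:0 11:-1 22:1 44:0  a_44=0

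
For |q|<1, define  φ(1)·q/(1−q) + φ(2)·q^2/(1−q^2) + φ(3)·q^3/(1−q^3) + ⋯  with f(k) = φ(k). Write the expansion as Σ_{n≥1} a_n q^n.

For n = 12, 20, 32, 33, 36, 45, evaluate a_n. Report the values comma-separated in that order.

q^12  k|12↦φ(k): 1:1 2:1 3:2 4:2 6:2 12:4  a_12=12
d|20:{20,10,5,4,2,1}  Σφ=8+4+4+2+1+1=20
n=32: 1·32 2·16 4·8 8·4 16·2 32·1  φ→[1+1+2+4+8+16]=32
[q^33] φ(33)=20,φ(11)=10,φ(3)=2,φ(1)=1 ⇒ 33
[q^36] φ(1)=1,φ(2)=1,φ(3)=2,φ(4)=2,φ(6)=2,φ(9)=6,φ(12)=4,φ(18)=6,φ(36)=12 ⇒ 36
[q^45] φ(1)=1,φ(3)=2,φ(5)=4,φ(9)=6,φ(15)=8,φ(45)=24 ⇒ 45

12, 20, 32, 33, 36, 45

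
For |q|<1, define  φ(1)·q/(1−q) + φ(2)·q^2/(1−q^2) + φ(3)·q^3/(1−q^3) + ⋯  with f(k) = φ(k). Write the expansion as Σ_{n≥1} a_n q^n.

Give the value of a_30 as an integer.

d|30:{1,2,3,5,6,10,15,30}  Σφ=1+1+2+4+2+4+8+8=30

a_30 = 30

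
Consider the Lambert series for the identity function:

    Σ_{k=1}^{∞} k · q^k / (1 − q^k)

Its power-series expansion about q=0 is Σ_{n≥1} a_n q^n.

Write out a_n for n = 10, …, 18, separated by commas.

18, 12, 28, 14, 24, 24, 31, 18, 39

[q^10] f(1)=1,f(2)=2,f(5)=5,f(10)=10 ⇒ 18
d|11:{11,1}  Σf=11+1=12
q^12  k|12↦f(k): 1:1 2:2 3:3 4:4 6:6 12:12  a_12=28
q^13  k|13↦f(k): 13:13 1:1  a_13=14
n=14: 14·1 7·2 2·7 1·14  f→[14+7+2+1]=24
d|15:{1,3,5,15}  Σf=1+3+5+15=24
q^16  k|16↦f(k): 1:1 2:2 4:4 8:8 16:16  a_16=31
d|17:{1,17}  Σf=1+17=18
[q^18] f(1)=1,f(2)=2,f(3)=3,f(6)=6,f(9)=9,f(18)=18 ⇒ 39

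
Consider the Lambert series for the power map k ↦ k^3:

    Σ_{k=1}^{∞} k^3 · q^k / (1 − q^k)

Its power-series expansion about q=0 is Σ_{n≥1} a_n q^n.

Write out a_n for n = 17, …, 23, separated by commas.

4914, 6813, 6860, 9198, 9632, 11988, 12168

n=17: 1·17 17·1  f→[1+4913]=4914
d|18:{1,2,3,6,9,18}  Σf=1+8+27+216+729+5832=6813
n=19: 19·1 1·19  f→[6859+1]=6860
[q^20] f(1)=1,f(2)=8,f(4)=64,f(5)=125,f(10)=1000,f(20)=8000 ⇒ 9198
n=21: 1·21 3·7 7·3 21·1  f→[1+27+343+9261]=9632
n=22: 22·1 11·2 2·11 1·22  f→[10648+1331+8+1]=11988
[q^23] f(23)=12167,f(1)=1 ⇒ 12168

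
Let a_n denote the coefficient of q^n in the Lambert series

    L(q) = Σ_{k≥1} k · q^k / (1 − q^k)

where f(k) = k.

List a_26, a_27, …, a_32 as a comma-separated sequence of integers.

q^26  k|26↦f(k): 26:26 13:13 2:2 1:1  a_26=42
n=27: 1·27 3·9 9·3 27·1  f→[1+3+9+27]=40
n=28: 28·1 14·2 7·4 4·7 2·14 1·28  f→[28+14+7+4+2+1]=56
[q^29] f(1)=1,f(29)=29 ⇒ 30
[q^30] f(1)=1,f(2)=2,f(3)=3,f(5)=5,f(6)=6,f(10)=10,f(15)=15,f(30)=30 ⇒ 72
d|31:{31,1}  Σf=31+1=32
d|32:{32,16,8,4,2,1}  Σf=32+16+8+4+2+1=63

42, 40, 56, 30, 72, 32, 63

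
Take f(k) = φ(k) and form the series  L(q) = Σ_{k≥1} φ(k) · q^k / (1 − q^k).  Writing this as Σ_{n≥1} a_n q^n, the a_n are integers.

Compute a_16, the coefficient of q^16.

n=16: 16·1 8·2 4·4 2·8 1·16  φ→[8+4+2+1+1]=16

a_16 = 16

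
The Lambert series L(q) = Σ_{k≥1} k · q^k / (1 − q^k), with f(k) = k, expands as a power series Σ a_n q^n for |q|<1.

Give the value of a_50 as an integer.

a_50 = 93

d|50:{50,25,10,5,2,1}  Σf=50+25+10+5+2+1=93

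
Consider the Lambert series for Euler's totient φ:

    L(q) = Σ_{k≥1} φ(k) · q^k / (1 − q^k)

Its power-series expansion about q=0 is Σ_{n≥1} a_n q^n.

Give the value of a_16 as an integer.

q^16  k|16↦φ(k): 1:1 2:1 4:2 8:4 16:8  a_16=16

a_16 = 16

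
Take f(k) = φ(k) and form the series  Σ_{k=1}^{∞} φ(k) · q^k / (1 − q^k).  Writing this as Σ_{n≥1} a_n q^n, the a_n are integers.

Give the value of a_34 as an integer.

n=34: 1·34 2·17 17·2 34·1  φ→[1+1+16+16]=34

a_34 = 34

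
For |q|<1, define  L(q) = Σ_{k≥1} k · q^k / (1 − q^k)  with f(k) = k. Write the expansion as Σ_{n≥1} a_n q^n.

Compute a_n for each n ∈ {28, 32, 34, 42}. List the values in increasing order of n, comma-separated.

56, 63, 54, 96

q^28  k|28↦f(k): 1:1 2:2 4:4 7:7 14:14 28:28  a_28=56
[q^32] f(1)=1,f(2)=2,f(4)=4,f(8)=8,f(16)=16,f(32)=32 ⇒ 63
n=34: 1·34 2·17 17·2 34·1  f→[1+2+17+34]=54
d|42:{1,2,3,6,7,14,21,42}  Σf=1+2+3+6+7+14+21+42=96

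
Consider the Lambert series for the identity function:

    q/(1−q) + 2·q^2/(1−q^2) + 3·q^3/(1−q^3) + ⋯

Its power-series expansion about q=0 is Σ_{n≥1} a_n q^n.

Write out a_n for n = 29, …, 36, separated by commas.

n=29: 1·29 29·1  f→[1+29]=30
q^30  k|30↦f(k): 30:30 15:15 10:10 6:6 5:5 3:3 2:2 1:1  a_30=72
q^31  k|31↦f(k): 31:31 1:1  a_31=32
n=32: 1·32 2·16 4·8 8·4 16·2 32·1  f→[1+2+4+8+16+32]=63
q^33  k|33↦f(k): 33:33 11:11 3:3 1:1  a_33=48
d|34:{1,2,17,34}  Σf=1+2+17+34=54
q^35  k|35↦f(k): 1:1 5:5 7:7 35:35  a_35=48
q^36  k|36↦f(k): 1:1 2:2 3:3 4:4 6:6 9:9 12:12 18:18 36:36  a_36=91

30, 72, 32, 63, 48, 54, 48, 91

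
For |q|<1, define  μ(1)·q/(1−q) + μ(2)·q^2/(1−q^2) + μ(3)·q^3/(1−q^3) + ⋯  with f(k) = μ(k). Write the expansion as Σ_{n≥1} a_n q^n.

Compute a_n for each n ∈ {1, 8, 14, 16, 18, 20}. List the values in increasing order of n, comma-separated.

[q^1] μ(1)=1 ⇒ 1
q^8  k|8↦μ(k): 1:1 2:-1 4:0 8:0  a_8=0
[q^14] μ(14)=1,μ(7)=-1,μ(2)=-1,μ(1)=1 ⇒ 0
[q^16] μ(1)=1,μ(2)=-1,μ(4)=0,μ(8)=0,μ(16)=0 ⇒ 0
d|18:{18,9,6,3,2,1}  Σμ=0+0+1+(-1)+(-1)+1=0
n=20: 1·20 2·10 4·5 5·4 10·2 20·1  μ→[1+(-1)+0+(-1)+1+0]=0

1, 0, 0, 0, 0, 0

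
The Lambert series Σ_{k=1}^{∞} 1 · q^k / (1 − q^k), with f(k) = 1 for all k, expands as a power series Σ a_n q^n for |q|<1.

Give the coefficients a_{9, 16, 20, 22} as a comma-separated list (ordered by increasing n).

3, 5, 6, 4

q^9  k|9↦f(k): 1:1 3:1 9:1  a_9=3
d|16:{1,2,4,8,16}  Σf=1+1+1+1+1=5
n=20: 20·1 10·2 5·4 4·5 2·10 1·20  f→[1+1+1+1+1+1]=6
q^22  k|22↦f(k): 1:1 2:1 11:1 22:1  a_22=4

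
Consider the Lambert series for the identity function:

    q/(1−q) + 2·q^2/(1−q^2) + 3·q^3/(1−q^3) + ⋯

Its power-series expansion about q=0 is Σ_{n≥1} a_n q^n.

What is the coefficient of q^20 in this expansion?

a_20 = 42

n=20: 20·1 10·2 5·4 4·5 2·10 1·20  f→[20+10+5+4+2+1]=42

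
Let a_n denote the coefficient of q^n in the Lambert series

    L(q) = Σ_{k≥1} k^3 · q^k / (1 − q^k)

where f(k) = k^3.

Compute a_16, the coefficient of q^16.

a_16 = 4681

q^16  k|16↦f(k): 1:1 2:8 4:64 8:512 16:4096  a_16=4681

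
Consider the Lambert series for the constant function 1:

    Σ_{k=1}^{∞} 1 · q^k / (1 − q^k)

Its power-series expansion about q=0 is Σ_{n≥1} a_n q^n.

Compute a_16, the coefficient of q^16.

a_16 = 5

q^16  k|16↦f(k): 1:1 2:1 4:1 8:1 16:1  a_16=5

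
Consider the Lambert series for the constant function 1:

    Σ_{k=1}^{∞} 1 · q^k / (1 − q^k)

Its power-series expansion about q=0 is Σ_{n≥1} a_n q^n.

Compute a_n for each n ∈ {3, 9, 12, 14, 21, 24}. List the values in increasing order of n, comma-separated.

n=3: 3·1 1·3  f→[1+1]=2
[q^9] f(9)=1,f(3)=1,f(1)=1 ⇒ 3
n=12: 1·12 2·6 3·4 4·3 6·2 12·1  f→[1+1+1+1+1+1]=6
[q^14] f(14)=1,f(7)=1,f(2)=1,f(1)=1 ⇒ 4
n=21: 21·1 7·3 3·7 1·21  f→[1+1+1+1]=4
[q^24] f(24)=1,f(12)=1,f(8)=1,f(6)=1,f(4)=1,f(3)=1,f(2)=1,f(1)=1 ⇒ 8

2, 3, 6, 4, 4, 8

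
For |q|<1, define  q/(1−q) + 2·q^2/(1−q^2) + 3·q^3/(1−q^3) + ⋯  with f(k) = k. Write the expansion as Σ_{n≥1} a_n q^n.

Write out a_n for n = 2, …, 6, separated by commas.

3, 4, 7, 6, 12

q^2  k|2↦f(k): 1:1 2:2  a_2=3
d|3:{1,3}  Σf=1+3=4
d|4:{1,2,4}  Σf=1+2+4=7
n=5: 5·1 1·5  f→[5+1]=6
n=6: 1·6 2·3 3·2 6·1  f→[1+2+3+6]=12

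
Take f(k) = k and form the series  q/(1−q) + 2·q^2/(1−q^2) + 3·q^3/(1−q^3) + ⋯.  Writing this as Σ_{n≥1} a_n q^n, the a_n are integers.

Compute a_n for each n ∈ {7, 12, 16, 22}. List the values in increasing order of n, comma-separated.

8, 28, 31, 36

[q^7] f(1)=1,f(7)=7 ⇒ 8
q^12  k|12↦f(k): 1:1 2:2 3:3 4:4 6:6 12:12  a_12=28
q^16  k|16↦f(k): 1:1 2:2 4:4 8:8 16:16  a_16=31
d|22:{22,11,2,1}  Σf=22+11+2+1=36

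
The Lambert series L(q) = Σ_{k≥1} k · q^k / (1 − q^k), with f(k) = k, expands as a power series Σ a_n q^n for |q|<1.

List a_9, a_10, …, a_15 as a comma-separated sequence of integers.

13, 18, 12, 28, 14, 24, 24

[q^9] f(1)=1,f(3)=3,f(9)=9 ⇒ 13
d|10:{1,2,5,10}  Σf=1+2+5+10=18
n=11: 11·1 1·11  f→[11+1]=12
n=12: 1·12 2·6 3·4 4·3 6·2 12·1  f→[1+2+3+4+6+12]=28
[q^13] f(1)=1,f(13)=13 ⇒ 14
n=14: 14·1 7·2 2·7 1·14  f→[14+7+2+1]=24
n=15: 15·1 5·3 3·5 1·15  f→[15+5+3+1]=24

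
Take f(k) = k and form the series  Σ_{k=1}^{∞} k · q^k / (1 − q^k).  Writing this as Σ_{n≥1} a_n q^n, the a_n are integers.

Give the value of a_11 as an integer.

a_11 = 12

[q^11] f(11)=11,f(1)=1 ⇒ 12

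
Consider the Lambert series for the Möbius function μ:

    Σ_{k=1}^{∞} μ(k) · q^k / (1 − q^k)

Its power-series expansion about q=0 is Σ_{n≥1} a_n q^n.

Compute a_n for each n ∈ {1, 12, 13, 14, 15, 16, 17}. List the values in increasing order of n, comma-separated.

n=1: 1·1  μ→[1]=1
n=12: 12·1 6·2 4·3 3·4 2·6 1·12  μ→[0+1+0+(-1)+(-1)+1]=0
n=13: 1·13 13·1  μ→[1+(-1)]=0
[q^14] μ(14)=1,μ(7)=-1,μ(2)=-1,μ(1)=1 ⇒ 0
[q^15] μ(15)=1,μ(5)=-1,μ(3)=-1,μ(1)=1 ⇒ 0
[q^16] μ(16)=0,μ(8)=0,μ(4)=0,μ(2)=-1,μ(1)=1 ⇒ 0
n=17: 1·17 17·1  μ→[1+(-1)]=0

1, 0, 0, 0, 0, 0, 0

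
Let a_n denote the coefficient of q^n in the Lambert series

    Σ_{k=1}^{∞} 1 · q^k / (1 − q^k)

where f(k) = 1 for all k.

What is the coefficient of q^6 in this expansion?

a_6 = 4

d|6:{1,2,3,6}  Σf=1+1+1+1=4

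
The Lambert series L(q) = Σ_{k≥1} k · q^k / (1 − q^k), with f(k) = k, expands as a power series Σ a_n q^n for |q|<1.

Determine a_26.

a_26 = 42

n=26: 1·26 2·13 13·2 26·1  f→[1+2+13+26]=42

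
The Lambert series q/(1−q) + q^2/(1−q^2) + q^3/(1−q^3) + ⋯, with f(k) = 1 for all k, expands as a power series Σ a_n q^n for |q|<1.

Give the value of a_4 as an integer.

q^4  k|4↦f(k): 4:1 2:1 1:1  a_4=3

a_4 = 3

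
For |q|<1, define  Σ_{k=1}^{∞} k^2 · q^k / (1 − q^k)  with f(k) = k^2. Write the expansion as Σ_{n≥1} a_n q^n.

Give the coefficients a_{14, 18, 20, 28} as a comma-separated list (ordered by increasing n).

250, 455, 546, 1050

n=14: 14·1 7·2 2·7 1·14  f→[196+49+4+1]=250
n=18: 1·18 2·9 3·6 6·3 9·2 18·1  f→[1+4+9+36+81+324]=455
[q^20] f(1)=1,f(2)=4,f(4)=16,f(5)=25,f(10)=100,f(20)=400 ⇒ 546
d|28:{1,2,4,7,14,28}  Σf=1+4+16+49+196+784=1050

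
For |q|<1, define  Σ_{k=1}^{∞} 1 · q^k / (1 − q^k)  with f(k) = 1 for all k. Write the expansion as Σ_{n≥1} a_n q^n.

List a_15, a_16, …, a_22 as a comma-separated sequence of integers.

4, 5, 2, 6, 2, 6, 4, 4

d|15:{1,3,5,15}  Σf=1+1+1+1=4
n=16: 1·16 2·8 4·4 8·2 16·1  f→[1+1+1+1+1]=5
d|17:{17,1}  Σf=1+1=2
[q^18] f(18)=1,f(9)=1,f(6)=1,f(3)=1,f(2)=1,f(1)=1 ⇒ 6
q^19  k|19↦f(k): 1:1 19:1  a_19=2
q^20  k|20↦f(k): 1:1 2:1 4:1 5:1 10:1 20:1  a_20=6
d|21:{1,3,7,21}  Σf=1+1+1+1=4
[q^22] f(22)=1,f(11)=1,f(2)=1,f(1)=1 ⇒ 4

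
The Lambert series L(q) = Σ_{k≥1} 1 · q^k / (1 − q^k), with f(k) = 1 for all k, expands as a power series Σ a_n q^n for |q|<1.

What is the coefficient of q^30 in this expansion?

a_30 = 8

n=30: 30·1 15·2 10·3 6·5 5·6 3·10 2·15 1·30  f→[1+1+1+1+1+1+1+1]=8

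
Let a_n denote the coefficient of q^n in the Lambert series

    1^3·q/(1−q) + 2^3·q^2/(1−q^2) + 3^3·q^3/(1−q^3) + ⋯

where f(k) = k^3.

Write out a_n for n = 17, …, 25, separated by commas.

d|17:{1,17}  Σf=1+4913=4914
[q^18] f(1)=1,f(2)=8,f(3)=27,f(6)=216,f(9)=729,f(18)=5832 ⇒ 6813
q^19  k|19↦f(k): 1:1 19:6859  a_19=6860
d|20:{1,2,4,5,10,20}  Σf=1+8+64+125+1000+8000=9198
q^21  k|21↦f(k): 21:9261 7:343 3:27 1:1  a_21=9632
[q^22] f(22)=10648,f(11)=1331,f(2)=8,f(1)=1 ⇒ 11988
q^23  k|23↦f(k): 23:12167 1:1  a_23=12168
n=24: 24·1 12·2 8·3 6·4 4·6 3·8 2·12 1·24  f→[13824+1728+512+216+64+27+8+1]=16380
n=25: 25·1 5·5 1·25  f→[15625+125+1]=15751

4914, 6813, 6860, 9198, 9632, 11988, 12168, 16380, 15751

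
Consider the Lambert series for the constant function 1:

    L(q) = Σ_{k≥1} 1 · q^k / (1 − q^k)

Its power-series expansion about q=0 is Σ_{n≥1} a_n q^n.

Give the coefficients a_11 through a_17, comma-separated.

n=11: 11·1 1·11  f→[1+1]=2
q^12  k|12↦f(k): 1:1 2:1 3:1 4:1 6:1 12:1  a_12=6
[q^13] f(1)=1,f(13)=1 ⇒ 2
[q^14] f(14)=1,f(7)=1,f(2)=1,f(1)=1 ⇒ 4
n=15: 1·15 3·5 5·3 15·1  f→[1+1+1+1]=4
d|16:{1,2,4,8,16}  Σf=1+1+1+1+1=5
[q^17] f(17)=1,f(1)=1 ⇒ 2

2, 6, 2, 4, 4, 5, 2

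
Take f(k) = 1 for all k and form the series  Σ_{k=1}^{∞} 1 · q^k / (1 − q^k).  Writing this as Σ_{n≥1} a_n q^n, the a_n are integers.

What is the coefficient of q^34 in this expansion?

[q^34] f(34)=1,f(17)=1,f(2)=1,f(1)=1 ⇒ 4

a_34 = 4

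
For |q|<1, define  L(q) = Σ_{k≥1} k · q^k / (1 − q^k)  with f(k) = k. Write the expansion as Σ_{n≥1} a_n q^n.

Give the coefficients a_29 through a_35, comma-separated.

n=29: 1·29 29·1  f→[1+29]=30
n=30: 1·30 2·15 3·10 5·6 6·5 10·3 15·2 30·1  f→[1+2+3+5+6+10+15+30]=72
d|31:{1,31}  Σf=1+31=32
q^32  k|32↦f(k): 1:1 2:2 4:4 8:8 16:16 32:32  a_32=63
[q^33] f(1)=1,f(3)=3,f(11)=11,f(33)=33 ⇒ 48
[q^34] f(34)=34,f(17)=17,f(2)=2,f(1)=1 ⇒ 54
[q^35] f(1)=1,f(5)=5,f(7)=7,f(35)=35 ⇒ 48

30, 72, 32, 63, 48, 54, 48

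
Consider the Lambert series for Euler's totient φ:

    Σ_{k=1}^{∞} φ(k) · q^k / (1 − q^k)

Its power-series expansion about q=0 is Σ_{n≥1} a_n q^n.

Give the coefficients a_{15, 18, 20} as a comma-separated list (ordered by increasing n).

n=15: 1·15 3·5 5·3 15·1  φ→[1+2+4+8]=15
d|18:{1,2,3,6,9,18}  Σφ=1+1+2+2+6+6=18
q^20  k|20↦φ(k): 20:8 10:4 5:4 4:2 2:1 1:1  a_20=20

15, 18, 20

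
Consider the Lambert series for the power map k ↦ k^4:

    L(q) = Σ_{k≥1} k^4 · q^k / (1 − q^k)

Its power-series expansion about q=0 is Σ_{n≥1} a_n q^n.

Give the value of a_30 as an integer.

n=30: 30·1 15·2 10·3 6·5 5·6 3·10 2·15 1·30  f→[810000+50625+10000+1296+625+81+16+1]=872644

a_30 = 872644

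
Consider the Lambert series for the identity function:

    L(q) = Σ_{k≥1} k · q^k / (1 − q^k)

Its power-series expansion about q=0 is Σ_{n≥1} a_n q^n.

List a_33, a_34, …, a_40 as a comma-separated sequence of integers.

48, 54, 48, 91, 38, 60, 56, 90

n=33: 1·33 3·11 11·3 33·1  f→[1+3+11+33]=48
d|34:{34,17,2,1}  Σf=34+17+2+1=54
n=35: 35·1 7·5 5·7 1·35  f→[35+7+5+1]=48
[q^36] f(1)=1,f(2)=2,f(3)=3,f(4)=4,f(6)=6,f(9)=9,f(12)=12,f(18)=18,f(36)=36 ⇒ 91
d|37:{1,37}  Σf=1+37=38
q^38  k|38↦f(k): 1:1 2:2 19:19 38:38  a_38=60
n=39: 1·39 3·13 13·3 39·1  f→[1+3+13+39]=56
q^40  k|40↦f(k): 1:1 2:2 4:4 5:5 8:8 10:10 20:20 40:40  a_40=90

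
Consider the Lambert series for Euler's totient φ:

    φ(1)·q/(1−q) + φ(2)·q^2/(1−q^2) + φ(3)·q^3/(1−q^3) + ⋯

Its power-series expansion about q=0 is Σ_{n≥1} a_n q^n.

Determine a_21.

q^21  k|21↦φ(k): 1:1 3:2 7:6 21:12  a_21=21

a_21 = 21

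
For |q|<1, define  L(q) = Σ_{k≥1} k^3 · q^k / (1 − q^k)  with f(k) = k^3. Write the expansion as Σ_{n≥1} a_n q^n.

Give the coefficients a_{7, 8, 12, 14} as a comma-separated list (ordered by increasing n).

344, 585, 2044, 3096

d|7:{1,7}  Σf=1+343=344
q^8  k|8↦f(k): 8:512 4:64 2:8 1:1  a_8=585
n=12: 1·12 2·6 3·4 4·3 6·2 12·1  f→[1+8+27+64+216+1728]=2044
q^14  k|14↦f(k): 14:2744 7:343 2:8 1:1  a_14=3096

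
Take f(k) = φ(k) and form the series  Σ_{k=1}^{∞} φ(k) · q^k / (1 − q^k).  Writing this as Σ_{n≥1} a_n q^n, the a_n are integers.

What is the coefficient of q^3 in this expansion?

q^3  k|3↦φ(k): 1:1 3:2  a_3=3

a_3 = 3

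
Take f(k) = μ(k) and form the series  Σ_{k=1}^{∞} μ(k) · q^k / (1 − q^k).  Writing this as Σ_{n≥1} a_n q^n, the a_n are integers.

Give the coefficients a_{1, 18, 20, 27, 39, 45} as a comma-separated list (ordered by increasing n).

1, 0, 0, 0, 0, 0

n=1: 1·1  μ→[1]=1
q^18  k|18↦μ(k): 18:0 9:0 6:1 3:-1 2:-1 1:1  a_18=0
[q^20] μ(20)=0,μ(10)=1,μ(5)=-1,μ(4)=0,μ(2)=-1,μ(1)=1 ⇒ 0
n=27: 1·27 3·9 9·3 27·1  μ→[1+(-1)+0+0]=0
n=39: 1·39 3·13 13·3 39·1  μ→[1+(-1)+(-1)+1]=0
[q^45] μ(1)=1,μ(3)=-1,μ(5)=-1,μ(9)=0,μ(15)=1,μ(45)=0 ⇒ 0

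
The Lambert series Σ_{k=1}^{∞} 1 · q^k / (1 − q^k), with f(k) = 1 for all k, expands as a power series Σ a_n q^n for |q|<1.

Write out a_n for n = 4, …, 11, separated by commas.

3, 2, 4, 2, 4, 3, 4, 2

q^4  k|4↦f(k): 4:1 2:1 1:1  a_4=3
[q^5] f(5)=1,f(1)=1 ⇒ 2
[q^6] f(1)=1,f(2)=1,f(3)=1,f(6)=1 ⇒ 4
n=7: 7·1 1·7  f→[1+1]=2
d|8:{8,4,2,1}  Σf=1+1+1+1=4
n=9: 1·9 3·3 9·1  f→[1+1+1]=3
q^10  k|10↦f(k): 10:1 5:1 2:1 1:1  a_10=4
q^11  k|11↦f(k): 11:1 1:1  a_11=2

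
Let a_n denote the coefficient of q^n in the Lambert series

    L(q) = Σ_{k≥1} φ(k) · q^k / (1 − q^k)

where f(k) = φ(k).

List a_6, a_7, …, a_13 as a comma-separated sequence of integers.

n=6: 1·6 2·3 3·2 6·1  φ→[1+1+2+2]=6
n=7: 1·7 7·1  φ→[1+6]=7
q^8  k|8↦φ(k): 1:1 2:1 4:2 8:4  a_8=8
n=9: 1·9 3·3 9·1  φ→[1+2+6]=9
d|10:{1,2,5,10}  Σφ=1+1+4+4=10
[q^11] φ(1)=1,φ(11)=10 ⇒ 11
d|12:{1,2,3,4,6,12}  Σφ=1+1+2+2+2+4=12
[q^13] φ(1)=1,φ(13)=12 ⇒ 13

6, 7, 8, 9, 10, 11, 12, 13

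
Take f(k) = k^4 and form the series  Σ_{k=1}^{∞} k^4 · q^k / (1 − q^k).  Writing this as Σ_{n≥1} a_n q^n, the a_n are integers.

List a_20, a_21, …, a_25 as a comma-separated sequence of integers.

[q^20] f(20)=160000,f(10)=10000,f(5)=625,f(4)=256,f(2)=16,f(1)=1 ⇒ 170898
d|21:{1,3,7,21}  Σf=1+81+2401+194481=196964
d|22:{22,11,2,1}  Σf=234256+14641+16+1=248914
d|23:{23,1}  Σf=279841+1=279842
d|24:{24,12,8,6,4,3,2,1}  Σf=331776+20736+4096+1296+256+81+16+1=358258
q^25  k|25↦f(k): 25:390625 5:625 1:1  a_25=391251

170898, 196964, 248914, 279842, 358258, 391251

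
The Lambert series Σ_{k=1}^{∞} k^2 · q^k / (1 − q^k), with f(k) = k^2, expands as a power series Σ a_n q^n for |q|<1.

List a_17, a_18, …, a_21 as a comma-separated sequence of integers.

q^17  k|17↦f(k): 17:289 1:1  a_17=290
n=18: 1·18 2·9 3·6 6·3 9·2 18·1  f→[1+4+9+36+81+324]=455
d|19:{1,19}  Σf=1+361=362
n=20: 20·1 10·2 5·4 4·5 2·10 1·20  f→[400+100+25+16+4+1]=546
[q^21] f(1)=1,f(3)=9,f(7)=49,f(21)=441 ⇒ 500

290, 455, 362, 546, 500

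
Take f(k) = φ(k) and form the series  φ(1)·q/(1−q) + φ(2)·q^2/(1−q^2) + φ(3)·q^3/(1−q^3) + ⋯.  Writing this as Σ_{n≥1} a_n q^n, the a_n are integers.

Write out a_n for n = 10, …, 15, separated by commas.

[q^10] φ(10)=4,φ(5)=4,φ(2)=1,φ(1)=1 ⇒ 10
d|11:{11,1}  Σφ=10+1=11
q^12  k|12↦φ(k): 12:4 6:2 4:2 3:2 2:1 1:1  a_12=12
q^13  k|13↦φ(k): 1:1 13:12  a_13=13
q^14  k|14↦φ(k): 14:6 7:6 2:1 1:1  a_14=14
d|15:{15,5,3,1}  Σφ=8+4+2+1=15

10, 11, 12, 13, 14, 15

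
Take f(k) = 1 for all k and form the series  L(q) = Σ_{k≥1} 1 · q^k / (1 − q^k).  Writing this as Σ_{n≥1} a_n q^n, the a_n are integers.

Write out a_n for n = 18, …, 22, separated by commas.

d|18:{1,2,3,6,9,18}  Σf=1+1+1+1+1+1=6
q^19  k|19↦f(k): 1:1 19:1  a_19=2
d|20:{20,10,5,4,2,1}  Σf=1+1+1+1+1+1=6
[q^21] f(1)=1,f(3)=1,f(7)=1,f(21)=1 ⇒ 4
[q^22] f(1)=1,f(2)=1,f(11)=1,f(22)=1 ⇒ 4

6, 2, 6, 4, 4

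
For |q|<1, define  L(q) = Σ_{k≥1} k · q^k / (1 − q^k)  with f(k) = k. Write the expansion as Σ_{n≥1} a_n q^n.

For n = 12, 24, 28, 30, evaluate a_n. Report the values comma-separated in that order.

n=12: 1·12 2·6 3·4 4·3 6·2 12·1  f→[1+2+3+4+6+12]=28
n=24: 24·1 12·2 8·3 6·4 4·6 3·8 2·12 1·24  f→[24+12+8+6+4+3+2+1]=60
d|28:{28,14,7,4,2,1}  Σf=28+14+7+4+2+1=56
d|30:{30,15,10,6,5,3,2,1}  Σf=30+15+10+6+5+3+2+1=72

28, 60, 56, 72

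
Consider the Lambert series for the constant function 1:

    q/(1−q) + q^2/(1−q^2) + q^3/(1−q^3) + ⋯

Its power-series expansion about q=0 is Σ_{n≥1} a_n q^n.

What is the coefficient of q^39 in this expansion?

q^39  k|39↦f(k): 39:1 13:1 3:1 1:1  a_39=4

a_39 = 4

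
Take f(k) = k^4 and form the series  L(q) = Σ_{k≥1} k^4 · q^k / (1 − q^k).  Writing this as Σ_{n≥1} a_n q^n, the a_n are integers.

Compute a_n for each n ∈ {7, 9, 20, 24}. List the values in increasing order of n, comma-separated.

2402, 6643, 170898, 358258

[q^7] f(7)=2401,f(1)=1 ⇒ 2402
n=9: 9·1 3·3 1·9  f→[6561+81+1]=6643
d|20:{1,2,4,5,10,20}  Σf=1+16+256+625+10000+160000=170898
d|24:{24,12,8,6,4,3,2,1}  Σf=331776+20736+4096+1296+256+81+16+1=358258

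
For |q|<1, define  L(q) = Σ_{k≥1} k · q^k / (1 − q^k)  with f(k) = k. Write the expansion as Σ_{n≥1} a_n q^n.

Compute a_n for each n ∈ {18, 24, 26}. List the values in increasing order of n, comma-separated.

[q^18] f(1)=1,f(2)=2,f(3)=3,f(6)=6,f(9)=9,f(18)=18 ⇒ 39
d|24:{1,2,3,4,6,8,12,24}  Σf=1+2+3+4+6+8+12+24=60
d|26:{1,2,13,26}  Σf=1+2+13+26=42

39, 60, 42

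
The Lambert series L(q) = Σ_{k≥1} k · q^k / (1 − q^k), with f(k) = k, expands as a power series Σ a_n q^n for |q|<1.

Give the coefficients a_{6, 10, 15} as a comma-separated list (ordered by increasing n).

12, 18, 24

n=6: 1·6 2·3 3·2 6·1  f→[1+2+3+6]=12
d|10:{10,5,2,1}  Σf=10+5+2+1=18
[q^15] f(15)=15,f(5)=5,f(3)=3,f(1)=1 ⇒ 24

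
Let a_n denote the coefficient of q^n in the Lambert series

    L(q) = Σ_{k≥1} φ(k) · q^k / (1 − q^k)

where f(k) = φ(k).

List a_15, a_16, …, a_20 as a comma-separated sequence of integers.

q^15  k|15↦φ(k): 15:8 5:4 3:2 1:1  a_15=15
[q^16] φ(16)=8,φ(8)=4,φ(4)=2,φ(2)=1,φ(1)=1 ⇒ 16
n=17: 1·17 17·1  φ→[1+16]=17
[q^18] φ(18)=6,φ(9)=6,φ(6)=2,φ(3)=2,φ(2)=1,φ(1)=1 ⇒ 18
n=19: 19·1 1·19  φ→[18+1]=19
q^20  k|20↦φ(k): 1:1 2:1 4:2 5:4 10:4 20:8  a_20=20

15, 16, 17, 18, 19, 20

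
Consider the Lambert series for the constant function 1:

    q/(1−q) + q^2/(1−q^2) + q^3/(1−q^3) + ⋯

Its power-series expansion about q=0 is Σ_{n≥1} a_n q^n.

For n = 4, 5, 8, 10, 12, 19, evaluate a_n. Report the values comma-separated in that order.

3, 2, 4, 4, 6, 2

q^4  k|4↦f(k): 4:1 2:1 1:1  a_4=3
d|5:{5,1}  Σf=1+1=2
d|8:{8,4,2,1}  Σf=1+1+1+1=4
q^10  k|10↦f(k): 10:1 5:1 2:1 1:1  a_10=4
[q^12] f(12)=1,f(6)=1,f(4)=1,f(3)=1,f(2)=1,f(1)=1 ⇒ 6
[q^19] f(1)=1,f(19)=1 ⇒ 2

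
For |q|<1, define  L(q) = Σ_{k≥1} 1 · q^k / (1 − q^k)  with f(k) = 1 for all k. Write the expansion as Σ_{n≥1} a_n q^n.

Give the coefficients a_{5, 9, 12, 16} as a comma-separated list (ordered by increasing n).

2, 3, 6, 5

q^5  k|5↦f(k): 5:1 1:1  a_5=2
[q^9] f(9)=1,f(3)=1,f(1)=1 ⇒ 3
n=12: 1·12 2·6 3·4 4·3 6·2 12·1  f→[1+1+1+1+1+1]=6
[q^16] f(16)=1,f(8)=1,f(4)=1,f(2)=1,f(1)=1 ⇒ 5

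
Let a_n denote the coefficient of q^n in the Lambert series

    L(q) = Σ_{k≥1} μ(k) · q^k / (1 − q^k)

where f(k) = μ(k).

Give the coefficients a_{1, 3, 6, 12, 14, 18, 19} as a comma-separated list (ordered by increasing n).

1, 0, 0, 0, 0, 0, 0

n=1: 1·1  μ→[1]=1
q^3  k|3↦μ(k): 1:1 3:-1  a_3=0
q^6  k|6↦μ(k): 1:1 2:-1 3:-1 6:1  a_6=0
d|12:{1,2,3,4,6,12}  Σμ=1+(-1)+(-1)+0+1+0=0
n=14: 14·1 7·2 2·7 1·14  μ→[1+(-1)+(-1)+1]=0
[q^18] μ(1)=1,μ(2)=-1,μ(3)=-1,μ(6)=1,μ(9)=0,μ(18)=0 ⇒ 0
q^19  k|19↦μ(k): 1:1 19:-1  a_19=0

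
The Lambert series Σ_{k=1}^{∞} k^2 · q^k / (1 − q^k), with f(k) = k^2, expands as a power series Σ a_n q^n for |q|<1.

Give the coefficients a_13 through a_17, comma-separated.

d|13:{13,1}  Σf=169+1=170
d|14:{1,2,7,14}  Σf=1+4+49+196=250
n=15: 15·1 5·3 3·5 1·15  f→[225+25+9+1]=260
d|16:{16,8,4,2,1}  Σf=256+64+16+4+1=341
d|17:{17,1}  Σf=289+1=290

170, 250, 260, 341, 290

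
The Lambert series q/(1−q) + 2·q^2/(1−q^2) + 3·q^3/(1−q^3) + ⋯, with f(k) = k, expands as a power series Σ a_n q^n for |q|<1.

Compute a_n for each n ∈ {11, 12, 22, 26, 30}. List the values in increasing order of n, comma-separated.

n=11: 11·1 1·11  f→[11+1]=12
d|12:{1,2,3,4,6,12}  Σf=1+2+3+4+6+12=28
n=22: 1·22 2·11 11·2 22·1  f→[1+2+11+22]=36
n=26: 1·26 2·13 13·2 26·1  f→[1+2+13+26]=42
q^30  k|30↦f(k): 30:30 15:15 10:10 6:6 5:5 3:3 2:2 1:1  a_30=72

12, 28, 36, 42, 72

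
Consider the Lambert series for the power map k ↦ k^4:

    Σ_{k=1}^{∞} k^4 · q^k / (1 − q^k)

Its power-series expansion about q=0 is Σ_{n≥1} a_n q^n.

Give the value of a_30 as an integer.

d|30:{1,2,3,5,6,10,15,30}  Σf=1+16+81+625+1296+10000+50625+810000=872644

a_30 = 872644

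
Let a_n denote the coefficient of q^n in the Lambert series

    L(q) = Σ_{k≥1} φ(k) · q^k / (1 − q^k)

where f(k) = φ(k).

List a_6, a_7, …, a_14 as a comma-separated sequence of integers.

d|6:{1,2,3,6}  Σφ=1+1+2+2=6
[q^7] φ(7)=6,φ(1)=1 ⇒ 7
q^8  k|8↦φ(k): 1:1 2:1 4:2 8:4  a_8=8
[q^9] φ(9)=6,φ(3)=2,φ(1)=1 ⇒ 9
q^10  k|10↦φ(k): 10:4 5:4 2:1 1:1  a_10=10
q^11  k|11↦φ(k): 1:1 11:10  a_11=11
n=12: 1·12 2·6 3·4 4·3 6·2 12·1  φ→[1+1+2+2+2+4]=12
[q^13] φ(13)=12,φ(1)=1 ⇒ 13
q^14  k|14↦φ(k): 1:1 2:1 7:6 14:6  a_14=14

6, 7, 8, 9, 10, 11, 12, 13, 14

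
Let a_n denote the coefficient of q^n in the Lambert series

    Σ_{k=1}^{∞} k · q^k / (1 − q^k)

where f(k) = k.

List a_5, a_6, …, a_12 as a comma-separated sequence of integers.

q^5  k|5↦f(k): 1:1 5:5  a_5=6
[q^6] f(1)=1,f(2)=2,f(3)=3,f(6)=6 ⇒ 12
n=7: 1·7 7·1  f→[1+7]=8
[q^8] f(1)=1,f(2)=2,f(4)=4,f(8)=8 ⇒ 15
n=9: 9·1 3·3 1·9  f→[9+3+1]=13
q^10  k|10↦f(k): 1:1 2:2 5:5 10:10  a_10=18
d|11:{11,1}  Σf=11+1=12
[q^12] f(1)=1,f(2)=2,f(3)=3,f(4)=4,f(6)=6,f(12)=12 ⇒ 28

6, 12, 8, 15, 13, 18, 12, 28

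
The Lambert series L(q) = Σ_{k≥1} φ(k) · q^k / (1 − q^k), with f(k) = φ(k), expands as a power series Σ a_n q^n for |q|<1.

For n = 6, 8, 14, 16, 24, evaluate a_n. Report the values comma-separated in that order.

d|6:{1,2,3,6}  Σφ=1+1+2+2=6
[q^8] φ(8)=4,φ(4)=2,φ(2)=1,φ(1)=1 ⇒ 8
d|14:{14,7,2,1}  Σφ=6+6+1+1=14
q^16  k|16↦φ(k): 16:8 8:4 4:2 2:1 1:1  a_16=16
n=24: 1·24 2·12 3·8 4·6 6·4 8·3 12·2 24·1  φ→[1+1+2+2+2+4+4+8]=24

6, 8, 14, 16, 24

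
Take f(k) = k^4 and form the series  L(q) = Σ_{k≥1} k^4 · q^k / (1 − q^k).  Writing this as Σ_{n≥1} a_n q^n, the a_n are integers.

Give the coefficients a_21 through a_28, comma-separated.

196964, 248914, 279842, 358258, 391251, 485554, 538084, 655746

[q^21] f(21)=194481,f(7)=2401,f(3)=81,f(1)=1 ⇒ 196964
[q^22] f(22)=234256,f(11)=14641,f(2)=16,f(1)=1 ⇒ 248914
q^23  k|23↦f(k): 23:279841 1:1  a_23=279842
q^24  k|24↦f(k): 24:331776 12:20736 8:4096 6:1296 4:256 3:81 2:16 1:1  a_24=358258
[q^25] f(1)=1,f(5)=625,f(25)=390625 ⇒ 391251
n=26: 26·1 13·2 2·13 1·26  f→[456976+28561+16+1]=485554
d|27:{27,9,3,1}  Σf=531441+6561+81+1=538084
d|28:{1,2,4,7,14,28}  Σf=1+16+256+2401+38416+614656=655746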